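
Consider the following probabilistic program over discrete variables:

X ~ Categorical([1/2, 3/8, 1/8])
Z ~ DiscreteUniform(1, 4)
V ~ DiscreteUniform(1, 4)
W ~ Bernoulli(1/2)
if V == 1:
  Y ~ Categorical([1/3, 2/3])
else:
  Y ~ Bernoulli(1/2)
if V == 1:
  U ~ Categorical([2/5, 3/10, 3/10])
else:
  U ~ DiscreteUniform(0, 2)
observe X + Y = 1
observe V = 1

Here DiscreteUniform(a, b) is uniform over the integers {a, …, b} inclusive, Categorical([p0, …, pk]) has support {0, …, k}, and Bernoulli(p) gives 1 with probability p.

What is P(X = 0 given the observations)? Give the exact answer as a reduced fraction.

Enumerate traces; 48 have nonzero weight after conditioning:
  (X=0, Z=1, V=1, W=0, Y=1, U=0) weight 1/240
  (X=0, Z=1, V=1, W=0, Y=1, U=1) weight 1/320
  (X=0, Z=1, V=1, W=0, Y=1, U=2) weight 1/320
  (X=0, Z=1, V=1, W=1, Y=1, U=0) weight 1/240
  (X=0, Z=1, V=1, W=1, Y=1, U=1) weight 1/320
  (X=0, Z=1, V=1, W=1, Y=1, U=2) weight 1/320
  (X=0, Z=2, V=1, W=0, Y=1, U=0) weight 1/240
  (X=0, Z=2, V=1, W=0, Y=1, U=1) weight 1/320
  (X=1, Z=1, V=1, W=0, Y=0, U=0) weight 1/640
  … 39 more
Group by X:
  weight(X=0) = 1/12
  weight(X=1) = 1/32
Total weight = 1/12 + 1/32 = 11/96
P(X=0 | obs) = 1/12 / 11/96 = 8/11
P(X=1 | obs) = 1/32 / 11/96 = 3/11

P(X = 0 | obs) = 8/11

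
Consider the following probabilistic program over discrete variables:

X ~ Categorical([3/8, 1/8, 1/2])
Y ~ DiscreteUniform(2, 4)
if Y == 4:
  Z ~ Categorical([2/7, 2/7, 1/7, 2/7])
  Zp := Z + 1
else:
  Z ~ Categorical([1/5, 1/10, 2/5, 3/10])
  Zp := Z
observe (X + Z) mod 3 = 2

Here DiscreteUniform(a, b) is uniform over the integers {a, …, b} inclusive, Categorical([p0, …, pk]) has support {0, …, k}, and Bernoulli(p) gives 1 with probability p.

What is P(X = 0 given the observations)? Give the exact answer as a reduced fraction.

P(X = 0 | obs) = 33/112

Enumerate traces; 12 have nonzero weight after conditioning:
  (X=0, Y=2, Z=2) weight 1/20
  (X=0, Y=3, Z=2) weight 1/20
  (X=0, Y=4, Z=2) weight 1/56
  (X=1, Y=2, Z=1) weight 1/240
  (X=1, Y=3, Z=1) weight 1/240
  (X=1, Y=4, Z=1) weight 1/84
  (X=2, Y=2, Z=0) weight 1/30
  (X=2, Y=2, Z=3) weight 1/20
  … 4 more
Group by X:
  weight(X=0) = 33/280
  weight(X=1) = 17/840
  weight(X=2) = 11/42
Total weight = 33/280 + 17/840 + 11/42 = 2/5
P(X=0 | obs) = 33/280 / 2/5 = 33/112
P(X=1 | obs) = 17/840 / 2/5 = 17/336
P(X=2 | obs) = 11/42 / 2/5 = 55/84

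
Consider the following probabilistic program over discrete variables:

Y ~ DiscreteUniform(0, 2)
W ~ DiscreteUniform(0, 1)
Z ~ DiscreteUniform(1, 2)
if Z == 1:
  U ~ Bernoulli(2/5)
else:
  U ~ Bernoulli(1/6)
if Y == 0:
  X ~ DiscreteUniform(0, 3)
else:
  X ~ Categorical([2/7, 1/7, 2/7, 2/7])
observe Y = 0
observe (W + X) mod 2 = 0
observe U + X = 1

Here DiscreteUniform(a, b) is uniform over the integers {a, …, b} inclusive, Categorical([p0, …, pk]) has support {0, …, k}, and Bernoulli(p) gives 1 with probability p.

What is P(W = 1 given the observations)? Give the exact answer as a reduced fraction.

P(W = 1 | obs) = 43/60

Enumerate traces; 4 have nonzero weight after conditioning:
  (Y=0, W=0, Z=1, U=1, X=0) weight 1/120
  (Y=0, W=0, Z=2, U=1, X=0) weight 1/288
  (Y=0, W=1, Z=1, U=0, X=1) weight 1/80
  (Y=0, W=1, Z=2, U=0, X=1) weight 5/288
Group by W:
  weight(W=0) = 17/1440
  weight(W=1) = 43/1440
Total weight = 17/1440 + 43/1440 = 1/24
P(W=0 | obs) = 17/1440 / 1/24 = 17/60
P(W=1 | obs) = 43/1440 / 1/24 = 43/60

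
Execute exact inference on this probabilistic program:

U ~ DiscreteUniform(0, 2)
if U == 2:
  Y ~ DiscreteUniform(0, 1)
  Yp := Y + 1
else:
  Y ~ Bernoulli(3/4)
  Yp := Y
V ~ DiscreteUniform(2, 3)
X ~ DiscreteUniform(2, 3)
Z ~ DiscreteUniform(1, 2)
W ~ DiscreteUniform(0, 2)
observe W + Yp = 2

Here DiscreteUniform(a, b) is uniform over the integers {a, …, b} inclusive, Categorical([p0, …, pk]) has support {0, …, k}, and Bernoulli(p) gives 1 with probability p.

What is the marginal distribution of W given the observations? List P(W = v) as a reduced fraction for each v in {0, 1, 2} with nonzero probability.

P(W=0) = 1/6, P(W=1) = 2/3, P(W=2) = 1/6

Enumerate traces; 48 have nonzero weight after conditioning:
  (U=0, Y=0, V=2, X=2, Z=1, W=2) weight 1/288
  (U=0, Y=0, V=2, X=2, Z=2, W=2) weight 1/288
  (U=0, Y=0, V=2, X=3, Z=1, W=2) weight 1/288
  (U=0, Y=0, V=2, X=3, Z=2, W=2) weight 1/288
  (U=0, Y=0, V=3, X=2, Z=1, W=2) weight 1/288
  (U=0, Y=0, V=3, X=2, Z=2, W=2) weight 1/288
  (U=0, Y=0, V=3, X=3, Z=1, W=2) weight 1/288
  (U=0, Y=0, V=3, X=3, Z=2, W=2) weight 1/288
  (U=0, Y=1, V=2, X=2, Z=1, W=1) weight 1/96
  (U=2, Y=1, V=2, X=2, Z=1, W=0) weight 1/144
  … 38 more
Group by W:
  weight(W=0) = 1/18
  weight(W=1) = 2/9
  weight(W=2) = 1/18
Total weight = 1/18 + 2/9 + 1/18 = 1/3
P(W=0 | obs) = 1/18 / 1/3 = 1/6
P(W=1 | obs) = 2/9 / 1/3 = 2/3
P(W=2 | obs) = 1/18 / 1/3 = 1/6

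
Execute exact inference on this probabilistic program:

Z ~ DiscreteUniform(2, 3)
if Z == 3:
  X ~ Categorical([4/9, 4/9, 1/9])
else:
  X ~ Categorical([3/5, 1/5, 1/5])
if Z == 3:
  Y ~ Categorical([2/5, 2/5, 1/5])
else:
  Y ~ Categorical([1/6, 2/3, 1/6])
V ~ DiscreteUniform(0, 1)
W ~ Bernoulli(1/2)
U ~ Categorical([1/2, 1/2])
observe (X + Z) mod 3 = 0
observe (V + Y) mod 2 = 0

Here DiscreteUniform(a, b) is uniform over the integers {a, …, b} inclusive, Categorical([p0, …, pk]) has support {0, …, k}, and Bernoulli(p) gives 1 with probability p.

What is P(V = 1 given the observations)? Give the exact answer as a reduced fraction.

Enumerate traces; 24 have nonzero weight after conditioning:
  (Z=2, X=1, Y=0, V=0, W=0, U=0) weight 1/480
  (Z=2, X=1, Y=0, V=0, W=0, U=1) weight 1/480
  (Z=2, X=1, Y=0, V=0, W=1, U=0) weight 1/480
  (Z=2, X=1, Y=0, V=0, W=1, U=1) weight 1/480
  (Z=2, X=1, Y=1, V=1, W=0, U=0) weight 1/120
  (Z=2, X=1, Y=1, V=1, W=0, U=1) weight 1/120
  (Z=2, X=1, Y=1, V=1, W=1, U=0) weight 1/120
  (Z=2, X=1, Y=1, V=1, W=1, U=1) weight 1/120
  … 16 more
Group by V:
  weight(V=0) = 1/12
  weight(V=1) = 7/90
Total weight = 1/12 + 7/90 = 29/180
P(V=0 | obs) = 1/12 / 29/180 = 15/29
P(V=1 | obs) = 7/90 / 29/180 = 14/29

P(V = 1 | obs) = 14/29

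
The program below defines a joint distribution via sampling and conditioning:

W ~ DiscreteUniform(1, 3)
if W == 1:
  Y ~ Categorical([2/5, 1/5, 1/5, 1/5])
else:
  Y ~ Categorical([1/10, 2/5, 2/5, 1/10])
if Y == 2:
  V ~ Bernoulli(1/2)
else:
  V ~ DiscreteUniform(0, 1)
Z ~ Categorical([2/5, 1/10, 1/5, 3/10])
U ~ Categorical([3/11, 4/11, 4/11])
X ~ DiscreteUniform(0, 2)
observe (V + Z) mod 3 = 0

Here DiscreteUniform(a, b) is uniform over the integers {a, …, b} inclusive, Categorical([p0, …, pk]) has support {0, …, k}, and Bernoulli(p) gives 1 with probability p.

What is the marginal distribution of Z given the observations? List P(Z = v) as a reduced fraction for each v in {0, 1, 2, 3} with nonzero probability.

Enumerate traces; 324 have nonzero weight after conditioning:
  (W=1, Y=0, V=0, Z=0, U=0, X=0) weight 2/825
  (W=1, Y=0, V=0, Z=0, U=0, X=1) weight 2/825
  (W=1, Y=0, V=0, Z=0, U=0, X=2) weight 2/825
  (W=1, Y=0, V=0, Z=0, U=1, X=0) weight 8/2475
  (W=1, Y=0, V=0, Z=0, U=1, X=1) weight 8/2475
  (W=1, Y=0, V=0, Z=0, U=1, X=2) weight 8/2475
  (W=1, Y=0, V=0, Z=0, U=2, X=0) weight 8/2475
  (W=1, Y=0, V=0, Z=0, U=2, X=1) weight 8/2475
  (W=1, Y=0, V=0, Z=3, U=0, X=0) weight 1/550
  (W=1, Y=0, V=1, Z=2, U=0, X=0) weight 1/825
  … 314 more
Group by Z:
  weight(Z=0) = 1/5
  weight(Z=2) = 1/10
  weight(Z=3) = 3/20
Total weight = 1/5 + 1/10 + 3/20 = 9/20
P(Z=0 | obs) = 1/5 / 9/20 = 4/9
P(Z=2 | obs) = 1/10 / 9/20 = 2/9
P(Z=3 | obs) = 3/20 / 9/20 = 1/3

P(Z=0) = 4/9, P(Z=2) = 2/9, P(Z=3) = 1/3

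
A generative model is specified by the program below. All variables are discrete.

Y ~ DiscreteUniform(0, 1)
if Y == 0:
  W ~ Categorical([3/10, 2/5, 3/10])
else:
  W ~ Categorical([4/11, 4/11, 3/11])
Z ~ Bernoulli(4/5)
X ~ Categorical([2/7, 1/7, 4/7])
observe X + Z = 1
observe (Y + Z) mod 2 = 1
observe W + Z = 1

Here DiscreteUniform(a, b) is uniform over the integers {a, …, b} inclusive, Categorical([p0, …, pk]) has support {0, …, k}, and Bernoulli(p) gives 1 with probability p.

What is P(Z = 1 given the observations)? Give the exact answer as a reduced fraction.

Enumerate traces; 2 have nonzero weight after conditioning:
  (Y=0, W=0, Z=1, X=0) weight 6/175
  (Y=1, W=1, Z=0, X=1) weight 2/385
Group by Z:
  weight(Z=0) = 2/385
  weight(Z=1) = 6/175
Total weight = 2/385 + 6/175 = 76/1925
P(Z=0 | obs) = 2/385 / 76/1925 = 5/38
P(Z=1 | obs) = 6/175 / 76/1925 = 33/38

P(Z = 1 | obs) = 33/38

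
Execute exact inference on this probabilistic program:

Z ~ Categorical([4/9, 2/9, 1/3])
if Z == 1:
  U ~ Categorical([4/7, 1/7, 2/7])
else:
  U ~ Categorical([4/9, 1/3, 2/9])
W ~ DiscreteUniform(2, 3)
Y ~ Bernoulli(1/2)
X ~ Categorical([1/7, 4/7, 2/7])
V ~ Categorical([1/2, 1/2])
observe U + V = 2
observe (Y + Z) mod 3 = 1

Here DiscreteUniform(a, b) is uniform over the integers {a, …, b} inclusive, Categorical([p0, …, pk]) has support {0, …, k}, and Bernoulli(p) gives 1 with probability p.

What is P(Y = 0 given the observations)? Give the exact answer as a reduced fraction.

Enumerate traces; 24 have nonzero weight after conditioning:
  (Z=0, U=1, W=2, Y=1, X=0, V=1) weight 1/378
  (Z=0, U=1, W=2, Y=1, X=1, V=1) weight 2/189
  (Z=0, U=1, W=2, Y=1, X=2, V=1) weight 1/189
  (Z=0, U=1, W=3, Y=1, X=0, V=1) weight 1/378
  (Z=0, U=1, W=3, Y=1, X=1, V=1) weight 2/189
  (Z=0, U=1, W=3, Y=1, X=2, V=1) weight 1/189
  (Z=0, U=2, W=2, Y=1, X=0, V=0) weight 1/567
  (Z=0, U=2, W=2, Y=1, X=1, V=0) weight 4/567
  (Z=1, U=1, W=2, Y=0, X=0, V=1) weight 1/1764
  … 15 more
Group by Y:
  weight(Y=0) = 1/42
  weight(Y=1) = 5/81
Total weight = 1/42 + 5/81 = 97/1134
P(Y=0 | obs) = 1/42 / 97/1134 = 27/97
P(Y=1 | obs) = 5/81 / 97/1134 = 70/97

P(Y = 0 | obs) = 27/97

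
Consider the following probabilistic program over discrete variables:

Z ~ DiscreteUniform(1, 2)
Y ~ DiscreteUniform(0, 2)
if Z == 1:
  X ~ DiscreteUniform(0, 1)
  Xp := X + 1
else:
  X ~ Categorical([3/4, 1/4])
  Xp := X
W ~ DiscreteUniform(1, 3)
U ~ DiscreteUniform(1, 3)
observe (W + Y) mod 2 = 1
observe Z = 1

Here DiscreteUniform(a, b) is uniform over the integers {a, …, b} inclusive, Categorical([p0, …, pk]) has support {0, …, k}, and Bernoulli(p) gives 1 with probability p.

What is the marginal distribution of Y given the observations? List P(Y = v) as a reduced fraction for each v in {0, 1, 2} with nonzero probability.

P(Y=0) = 2/5, P(Y=1) = 1/5, P(Y=2) = 2/5

Enumerate traces; 30 have nonzero weight after conditioning:
  (Z=1, Y=0, X=0, W=1, U=1) weight 1/108
  (Z=1, Y=0, X=0, W=1, U=2) weight 1/108
  (Z=1, Y=0, X=0, W=1, U=3) weight 1/108
  (Z=1, Y=0, X=0, W=3, U=1) weight 1/108
  (Z=1, Y=0, X=0, W=3, U=2) weight 1/108
  (Z=1, Y=0, X=0, W=3, U=3) weight 1/108
  (Z=1, Y=0, X=1, W=1, U=1) weight 1/108
  (Z=1, Y=0, X=1, W=1, U=2) weight 1/108
  (Z=1, Y=1, X=0, W=2, U=1) weight 1/108
  (Z=1, Y=2, X=0, W=1, U=1) weight 1/108
  … 20 more
Group by Y:
  weight(Y=0) = 1/9
  weight(Y=1) = 1/18
  weight(Y=2) = 1/9
Total weight = 1/9 + 1/18 + 1/9 = 5/18
P(Y=0 | obs) = 1/9 / 5/18 = 2/5
P(Y=1 | obs) = 1/18 / 5/18 = 1/5
P(Y=2 | obs) = 1/9 / 5/18 = 2/5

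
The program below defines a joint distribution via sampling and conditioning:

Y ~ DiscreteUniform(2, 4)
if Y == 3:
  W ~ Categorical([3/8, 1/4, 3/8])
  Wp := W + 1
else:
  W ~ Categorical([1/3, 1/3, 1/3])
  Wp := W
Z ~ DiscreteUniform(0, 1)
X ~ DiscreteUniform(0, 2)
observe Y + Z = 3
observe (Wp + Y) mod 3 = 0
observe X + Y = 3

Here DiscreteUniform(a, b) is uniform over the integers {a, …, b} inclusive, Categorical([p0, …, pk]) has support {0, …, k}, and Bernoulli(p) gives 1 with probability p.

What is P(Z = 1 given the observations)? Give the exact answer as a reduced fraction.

Enumerate traces; 2 have nonzero weight after conditioning:
  (Y=2, W=1, Z=1, X=1) weight 1/54
  (Y=3, W=2, Z=0, X=0) weight 1/48
Group by Z:
  weight(Z=0) = 1/48
  weight(Z=1) = 1/54
Total weight = 1/48 + 1/54 = 17/432
P(Z=0 | obs) = 1/48 / 17/432 = 9/17
P(Z=1 | obs) = 1/54 / 17/432 = 8/17

P(Z = 1 | obs) = 8/17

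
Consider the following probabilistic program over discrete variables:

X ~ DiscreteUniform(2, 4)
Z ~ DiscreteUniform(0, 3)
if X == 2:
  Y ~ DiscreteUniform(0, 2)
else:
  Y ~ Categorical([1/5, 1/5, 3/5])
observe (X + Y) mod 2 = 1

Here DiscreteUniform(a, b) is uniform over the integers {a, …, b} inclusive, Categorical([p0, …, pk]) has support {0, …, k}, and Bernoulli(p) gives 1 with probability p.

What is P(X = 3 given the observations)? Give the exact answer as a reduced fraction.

P(X = 3 | obs) = 3/5

Enumerate traces; 16 have nonzero weight after conditioning:
  (X=2, Z=0, Y=1) weight 1/36
  (X=2, Z=1, Y=1) weight 1/36
  (X=2, Z=2, Y=1) weight 1/36
  (X=2, Z=3, Y=1) weight 1/36
  (X=3, Z=0, Y=0) weight 1/60
  (X=3, Z=0, Y=2) weight 1/20
  (X=3, Z=1, Y=0) weight 1/60
  (X=3, Z=1, Y=2) weight 1/20
  (X=4, Z=0, Y=1) weight 1/60
  … 7 more
Group by X:
  weight(X=2) = 1/9
  weight(X=3) = 4/15
  weight(X=4) = 1/15
Total weight = 1/9 + 4/15 + 1/15 = 4/9
P(X=2 | obs) = 1/9 / 4/9 = 1/4
P(X=3 | obs) = 4/15 / 4/9 = 3/5
P(X=4 | obs) = 1/15 / 4/9 = 3/20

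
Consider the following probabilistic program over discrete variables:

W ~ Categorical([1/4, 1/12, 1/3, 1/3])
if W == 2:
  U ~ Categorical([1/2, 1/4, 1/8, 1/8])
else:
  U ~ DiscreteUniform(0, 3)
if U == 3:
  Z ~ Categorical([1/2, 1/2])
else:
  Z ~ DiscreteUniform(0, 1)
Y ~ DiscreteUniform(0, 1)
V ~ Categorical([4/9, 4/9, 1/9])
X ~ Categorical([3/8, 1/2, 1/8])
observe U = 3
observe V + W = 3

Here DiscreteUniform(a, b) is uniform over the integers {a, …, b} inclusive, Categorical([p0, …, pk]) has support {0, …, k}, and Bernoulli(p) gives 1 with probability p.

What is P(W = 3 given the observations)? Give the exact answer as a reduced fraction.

Enumerate traces; 36 have nonzero weight after conditioning:
  (W=1, U=3, Z=0, Y=0, V=2, X=0) weight 1/4608
  (W=1, U=3, Z=0, Y=0, V=2, X=1) weight 1/3456
  (W=1, U=3, Z=0, Y=0, V=2, X=2) weight 1/13824
  (W=1, U=3, Z=0, Y=1, V=2, X=0) weight 1/4608
  (W=1, U=3, Z=0, Y=1, V=2, X=1) weight 1/3456
  (W=1, U=3, Z=0, Y=1, V=2, X=2) weight 1/13824
  (W=1, U=3, Z=1, Y=0, V=2, X=0) weight 1/4608
  (W=1, U=3, Z=1, Y=0, V=2, X=1) weight 1/3456
  (W=2, U=3, Z=0, Y=0, V=1, X=0) weight 1/576
  (W=3, U=3, Z=0, Y=0, V=0, X=0) weight 1/288
  … 26 more
Group by W:
  weight(W=1) = 1/432
  weight(W=2) = 1/54
  weight(W=3) = 1/27
Total weight = 1/432 + 1/54 + 1/27 = 25/432
P(W=1 | obs) = 1/432 / 25/432 = 1/25
P(W=2 | obs) = 1/54 / 25/432 = 8/25
P(W=3 | obs) = 1/27 / 25/432 = 16/25

P(W = 3 | obs) = 16/25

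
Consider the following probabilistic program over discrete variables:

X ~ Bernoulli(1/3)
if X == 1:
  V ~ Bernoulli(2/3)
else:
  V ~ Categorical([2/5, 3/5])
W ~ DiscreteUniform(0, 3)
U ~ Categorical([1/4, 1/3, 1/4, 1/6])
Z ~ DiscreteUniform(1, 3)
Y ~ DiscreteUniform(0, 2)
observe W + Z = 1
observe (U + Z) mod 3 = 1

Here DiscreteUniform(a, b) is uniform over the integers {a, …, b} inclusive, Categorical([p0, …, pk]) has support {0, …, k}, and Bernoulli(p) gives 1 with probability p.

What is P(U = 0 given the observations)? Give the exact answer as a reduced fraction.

Enumerate traces; 24 have nonzero weight after conditioning:
  (X=0, V=0, W=0, U=0, Z=1, Y=0) weight 1/540
  (X=0, V=0, W=0, U=0, Z=1, Y=1) weight 1/540
  (X=0, V=0, W=0, U=0, Z=1, Y=2) weight 1/540
  (X=0, V=0, W=0, U=3, Z=1, Y=0) weight 1/810
  (X=0, V=0, W=0, U=3, Z=1, Y=1) weight 1/810
  (X=0, V=0, W=0, U=3, Z=1, Y=2) weight 1/810
  (X=0, V=1, W=0, U=0, Z=1, Y=0) weight 1/360
  (X=0, V=1, W=0, U=0, Z=1, Y=1) weight 1/360
  … 16 more
Group by U:
  weight(U=0) = 1/48
  weight(U=3) = 1/72
Total weight = 1/48 + 1/72 = 5/144
P(U=0 | obs) = 1/48 / 5/144 = 3/5
P(U=3 | obs) = 1/72 / 5/144 = 2/5

P(U = 0 | obs) = 3/5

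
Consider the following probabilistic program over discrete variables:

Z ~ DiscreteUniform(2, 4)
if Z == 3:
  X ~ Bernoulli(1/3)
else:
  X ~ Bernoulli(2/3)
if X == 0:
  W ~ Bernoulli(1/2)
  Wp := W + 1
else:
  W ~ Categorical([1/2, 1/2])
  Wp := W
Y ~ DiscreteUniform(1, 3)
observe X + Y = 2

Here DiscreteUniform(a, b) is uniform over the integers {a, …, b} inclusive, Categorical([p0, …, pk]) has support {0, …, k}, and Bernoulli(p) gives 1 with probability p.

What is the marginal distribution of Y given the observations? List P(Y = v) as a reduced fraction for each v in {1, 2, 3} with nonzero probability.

Enumerate traces; 12 have nonzero weight after conditioning:
  (Z=2, X=0, W=0, Y=2) weight 1/54
  (Z=2, X=0, W=1, Y=2) weight 1/54
  (Z=2, X=1, W=0, Y=1) weight 1/27
  (Z=2, X=1, W=1, Y=1) weight 1/27
  (Z=3, X=0, W=0, Y=2) weight 1/27
  (Z=3, X=0, W=1, Y=2) weight 1/27
  (Z=3, X=1, W=0, Y=1) weight 1/54
  (Z=3, X=1, W=1, Y=1) weight 1/54
  … 4 more
Group by Y:
  weight(Y=1) = 5/27
  weight(Y=2) = 4/27
Total weight = 5/27 + 4/27 = 1/3
P(Y=1 | obs) = 5/27 / 1/3 = 5/9
P(Y=2 | obs) = 4/27 / 1/3 = 4/9

P(Y=1) = 5/9, P(Y=2) = 4/9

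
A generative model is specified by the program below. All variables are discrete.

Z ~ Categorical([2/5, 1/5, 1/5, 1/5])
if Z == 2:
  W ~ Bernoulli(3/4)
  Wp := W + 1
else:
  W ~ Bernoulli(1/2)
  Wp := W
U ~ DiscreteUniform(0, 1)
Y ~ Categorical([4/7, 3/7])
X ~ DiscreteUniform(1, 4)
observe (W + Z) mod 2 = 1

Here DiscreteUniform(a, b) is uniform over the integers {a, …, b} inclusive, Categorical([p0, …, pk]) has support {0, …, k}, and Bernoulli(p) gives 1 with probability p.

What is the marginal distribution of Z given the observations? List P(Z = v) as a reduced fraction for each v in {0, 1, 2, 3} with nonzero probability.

P(Z=0) = 4/11, P(Z=1) = 2/11, P(Z=2) = 3/11, P(Z=3) = 2/11

Enumerate traces; 64 have nonzero weight after conditioning:
  (Z=0, W=1, U=0, Y=0, X=1) weight 1/70
  (Z=0, W=1, U=0, Y=0, X=2) weight 1/70
  (Z=0, W=1, U=0, Y=0, X=3) weight 1/70
  (Z=0, W=1, U=0, Y=0, X=4) weight 1/70
  (Z=0, W=1, U=0, Y=1, X=1) weight 3/280
  (Z=0, W=1, U=0, Y=1, X=2) weight 3/280
  (Z=0, W=1, U=0, Y=1, X=3) weight 3/280
  (Z=0, W=1, U=0, Y=1, X=4) weight 3/280
  (Z=1, W=0, U=0, Y=0, X=1) weight 1/140
  (Z=2, W=1, U=0, Y=0, X=1) weight 3/280
  … 54 more
Group by Z:
  weight(Z=0) = 1/5
  weight(Z=1) = 1/10
  weight(Z=2) = 3/20
  weight(Z=3) = 1/10
Total weight = 1/5 + 1/10 + 3/20 + 1/10 = 11/20
P(Z=0 | obs) = 1/5 / 11/20 = 4/11
P(Z=1 | obs) = 1/10 / 11/20 = 2/11
P(Z=2 | obs) = 3/20 / 11/20 = 3/11
P(Z=3 | obs) = 1/10 / 11/20 = 2/11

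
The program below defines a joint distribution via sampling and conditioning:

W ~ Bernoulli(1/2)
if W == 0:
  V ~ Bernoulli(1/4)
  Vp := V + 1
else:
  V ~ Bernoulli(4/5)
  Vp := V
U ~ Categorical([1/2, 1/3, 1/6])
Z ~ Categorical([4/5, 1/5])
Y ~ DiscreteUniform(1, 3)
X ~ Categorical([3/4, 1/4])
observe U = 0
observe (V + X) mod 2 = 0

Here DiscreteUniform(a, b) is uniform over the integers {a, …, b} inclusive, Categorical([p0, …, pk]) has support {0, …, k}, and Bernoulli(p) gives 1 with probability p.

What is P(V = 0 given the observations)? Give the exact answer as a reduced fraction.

Enumerate traces; 24 have nonzero weight after conditioning:
  (W=0, V=0, U=0, Z=0, Y=1, X=0) weight 3/80
  (W=0, V=0, U=0, Z=0, Y=2, X=0) weight 3/80
  (W=0, V=0, U=0, Z=0, Y=3, X=0) weight 3/80
  (W=0, V=0, U=0, Z=1, Y=1, X=0) weight 3/320
  (W=0, V=0, U=0, Z=1, Y=2, X=0) weight 3/320
  (W=0, V=0, U=0, Z=1, Y=3, X=0) weight 3/320
  (W=0, V=1, U=0, Z=0, Y=1, X=1) weight 1/240
  (W=0, V=1, U=0, Z=0, Y=2, X=1) weight 1/240
  … 16 more
Group by V:
  weight(V=0) = 57/320
  weight(V=1) = 21/320
Total weight = 57/320 + 21/320 = 39/160
P(V=0 | obs) = 57/320 / 39/160 = 19/26
P(V=1 | obs) = 21/320 / 39/160 = 7/26

P(V = 0 | obs) = 19/26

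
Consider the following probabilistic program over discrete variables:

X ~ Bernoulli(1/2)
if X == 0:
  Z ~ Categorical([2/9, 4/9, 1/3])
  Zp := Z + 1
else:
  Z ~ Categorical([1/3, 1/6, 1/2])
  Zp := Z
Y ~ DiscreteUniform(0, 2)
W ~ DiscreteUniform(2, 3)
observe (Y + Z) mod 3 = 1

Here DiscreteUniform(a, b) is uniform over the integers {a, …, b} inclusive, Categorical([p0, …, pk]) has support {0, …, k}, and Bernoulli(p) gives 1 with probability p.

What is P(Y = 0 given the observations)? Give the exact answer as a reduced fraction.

Enumerate traces; 12 have nonzero weight after conditioning:
  (X=0, Z=0, Y=1, W=2) weight 1/54
  (X=0, Z=0, Y=1, W=3) weight 1/54
  (X=0, Z=1, Y=0, W=2) weight 1/27
  (X=0, Z=1, Y=0, W=3) weight 1/27
  (X=0, Z=2, Y=2, W=2) weight 1/36
  (X=0, Z=2, Y=2, W=3) weight 1/36
  (X=1, Z=0, Y=1, W=2) weight 1/36
  (X=1, Z=0, Y=1, W=3) weight 1/36
  … 4 more
Group by Y:
  weight(Y=0) = 11/108
  weight(Y=1) = 5/54
  weight(Y=2) = 5/36
Total weight = 11/108 + 5/54 + 5/36 = 1/3
P(Y=0 | obs) = 11/108 / 1/3 = 11/36
P(Y=1 | obs) = 5/54 / 1/3 = 5/18
P(Y=2 | obs) = 5/36 / 1/3 = 5/12

P(Y = 0 | obs) = 11/36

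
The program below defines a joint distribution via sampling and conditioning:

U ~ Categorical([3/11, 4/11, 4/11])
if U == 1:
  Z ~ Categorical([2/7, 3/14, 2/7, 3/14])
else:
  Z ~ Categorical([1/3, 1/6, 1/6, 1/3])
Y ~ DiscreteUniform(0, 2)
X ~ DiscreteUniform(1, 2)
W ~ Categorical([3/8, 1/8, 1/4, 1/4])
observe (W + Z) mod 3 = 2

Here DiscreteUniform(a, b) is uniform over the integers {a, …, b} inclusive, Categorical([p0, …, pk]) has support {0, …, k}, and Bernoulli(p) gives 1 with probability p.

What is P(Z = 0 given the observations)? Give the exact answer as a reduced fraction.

Enumerate traces; 90 have nonzero weight after conditioning:
  (U=0, Z=0, Y=0, X=1, W=2) weight 1/264
  (U=0, Z=0, Y=0, X=2, W=2) weight 1/264
  (U=0, Z=0, Y=1, X=1, W=2) weight 1/264
  (U=0, Z=0, Y=1, X=2, W=2) weight 1/264
  (U=0, Z=0, Y=2, X=1, W=2) weight 1/264
  (U=0, Z=0, Y=2, X=2, W=2) weight 1/264
  (U=0, Z=1, Y=0, X=1, W=1) weight 1/1056
  (U=0, Z=1, Y=0, X=2, W=1) weight 1/1056
  (U=0, Z=2, Y=0, X=1, W=0) weight 1/352
  (U=0, Z=3, Y=0, X=1, W=2) weight 1/264
  … 80 more
Group by Z:
  weight(Z=0) = 73/924
  weight(Z=1) = 85/3696
  weight(Z=2) = 485/3696
  weight(Z=3) = 67/924
Total weight = 73/924 + 85/3696 + 485/3696 + 67/924 = 565/1848
P(Z=0 | obs) = 73/924 / 565/1848 = 146/565
P(Z=1 | obs) = 85/3696 / 565/1848 = 17/226
P(Z=2 | obs) = 485/3696 / 565/1848 = 97/226
P(Z=3 | obs) = 67/924 / 565/1848 = 134/565

P(Z = 0 | obs) = 146/565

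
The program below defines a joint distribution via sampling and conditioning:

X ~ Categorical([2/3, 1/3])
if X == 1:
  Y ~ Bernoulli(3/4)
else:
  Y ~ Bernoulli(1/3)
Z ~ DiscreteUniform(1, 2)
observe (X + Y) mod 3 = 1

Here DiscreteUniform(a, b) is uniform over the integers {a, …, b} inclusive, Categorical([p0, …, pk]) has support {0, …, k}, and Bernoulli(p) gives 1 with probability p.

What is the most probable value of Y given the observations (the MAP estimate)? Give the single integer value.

Enumerate traces; 4 have nonzero weight after conditioning:
  (X=0, Y=1, Z=1) weight 1/9
  (X=0, Y=1, Z=2) weight 1/9
  (X=1, Y=0, Z=1) weight 1/24
  (X=1, Y=0, Z=2) weight 1/24
Group by Y:
  weight(Y=0) = 1/12
  weight(Y=1) = 2/9
Total weight = 1/12 + 2/9 = 11/36
P(Y=0 | obs) = 1/12 / 11/36 = 3/11
P(Y=1 | obs) = 2/9 / 11/36 = 8/11
argmax = 1

argmax_v P(Y = v | obs) = 1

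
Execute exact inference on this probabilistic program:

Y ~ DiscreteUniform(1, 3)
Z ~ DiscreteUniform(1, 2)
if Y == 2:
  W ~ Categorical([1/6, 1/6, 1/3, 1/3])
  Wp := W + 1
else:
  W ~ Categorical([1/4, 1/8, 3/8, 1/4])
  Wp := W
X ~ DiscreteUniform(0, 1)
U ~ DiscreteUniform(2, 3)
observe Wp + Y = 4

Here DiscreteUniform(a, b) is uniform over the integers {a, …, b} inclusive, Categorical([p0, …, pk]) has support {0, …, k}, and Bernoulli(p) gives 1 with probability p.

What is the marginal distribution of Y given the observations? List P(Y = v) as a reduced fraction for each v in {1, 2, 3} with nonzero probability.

Enumerate traces; 24 have nonzero weight after conditioning:
  (Y=1, Z=1, W=3, X=0, U=2) weight 1/96
  (Y=1, Z=1, W=3, X=0, U=3) weight 1/96
  (Y=1, Z=1, W=3, X=1, U=2) weight 1/96
  (Y=1, Z=1, W=3, X=1, U=3) weight 1/96
  (Y=1, Z=2, W=3, X=0, U=2) weight 1/96
  (Y=1, Z=2, W=3, X=0, U=3) weight 1/96
  (Y=1, Z=2, W=3, X=1, U=2) weight 1/96
  (Y=1, Z=2, W=3, X=1, U=3) weight 1/96
  (Y=2, Z=1, W=1, X=0, U=2) weight 1/144
  (Y=3, Z=1, W=1, X=0, U=2) weight 1/192
  … 14 more
Group by Y:
  weight(Y=1) = 1/12
  weight(Y=2) = 1/18
  weight(Y=3) = 1/24
Total weight = 1/12 + 1/18 + 1/24 = 13/72
P(Y=1 | obs) = 1/12 / 13/72 = 6/13
P(Y=2 | obs) = 1/18 / 13/72 = 4/13
P(Y=3 | obs) = 1/24 / 13/72 = 3/13

P(Y=1) = 6/13, P(Y=2) = 4/13, P(Y=3) = 3/13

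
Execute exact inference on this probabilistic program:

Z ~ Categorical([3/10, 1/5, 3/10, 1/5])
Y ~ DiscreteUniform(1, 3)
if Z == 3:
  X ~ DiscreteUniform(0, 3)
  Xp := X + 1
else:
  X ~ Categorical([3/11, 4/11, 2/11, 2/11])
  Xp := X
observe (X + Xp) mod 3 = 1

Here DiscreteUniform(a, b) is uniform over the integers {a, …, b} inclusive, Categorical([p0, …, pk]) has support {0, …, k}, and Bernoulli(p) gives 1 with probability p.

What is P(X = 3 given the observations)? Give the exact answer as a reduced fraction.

P(X = 3 | obs) = 11/54

Enumerate traces; 15 have nonzero weight after conditioning:
  (Z=0, Y=1, X=2) weight 1/55
  (Z=0, Y=2, X=2) weight 1/55
  (Z=0, Y=3, X=2) weight 1/55
  (Z=1, Y=1, X=2) weight 2/165
  (Z=1, Y=2, X=2) weight 2/165
  (Z=1, Y=3, X=2) weight 2/165
  (Z=2, Y=1, X=2) weight 1/55
  (Z=2, Y=2, X=2) weight 1/55
  (Z=3, Y=1, X=0) weight 1/60
  (Z=3, Y=1, X=3) weight 1/60
  … 5 more
Group by X:
  weight(X=0) = 1/20
  weight(X=2) = 8/55
  weight(X=3) = 1/20
Total weight = 1/20 + 8/55 + 1/20 = 27/110
P(X=0 | obs) = 1/20 / 27/110 = 11/54
P(X=2 | obs) = 8/55 / 27/110 = 16/27
P(X=3 | obs) = 1/20 / 27/110 = 11/54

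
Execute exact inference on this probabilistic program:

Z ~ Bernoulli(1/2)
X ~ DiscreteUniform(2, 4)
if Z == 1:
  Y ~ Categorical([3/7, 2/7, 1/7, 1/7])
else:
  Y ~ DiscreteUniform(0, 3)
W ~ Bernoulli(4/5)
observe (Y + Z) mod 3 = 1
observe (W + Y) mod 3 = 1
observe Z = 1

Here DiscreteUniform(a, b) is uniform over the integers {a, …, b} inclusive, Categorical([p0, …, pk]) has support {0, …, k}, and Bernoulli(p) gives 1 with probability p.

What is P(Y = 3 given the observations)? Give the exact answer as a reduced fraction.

Enumerate traces; 6 have nonzero weight after conditioning:
  (Z=1, X=2, Y=0, W=1) weight 2/35
  (Z=1, X=2, Y=3, W=1) weight 2/105
  (Z=1, X=3, Y=0, W=1) weight 2/35
  (Z=1, X=3, Y=3, W=1) weight 2/105
  (Z=1, X=4, Y=0, W=1) weight 2/35
  (Z=1, X=4, Y=3, W=1) weight 2/105
Group by Y:
  weight(Y=0) = 6/35
  weight(Y=3) = 2/35
Total weight = 6/35 + 2/35 = 8/35
P(Y=0 | obs) = 6/35 / 8/35 = 3/4
P(Y=3 | obs) = 2/35 / 8/35 = 1/4

P(Y = 3 | obs) = 1/4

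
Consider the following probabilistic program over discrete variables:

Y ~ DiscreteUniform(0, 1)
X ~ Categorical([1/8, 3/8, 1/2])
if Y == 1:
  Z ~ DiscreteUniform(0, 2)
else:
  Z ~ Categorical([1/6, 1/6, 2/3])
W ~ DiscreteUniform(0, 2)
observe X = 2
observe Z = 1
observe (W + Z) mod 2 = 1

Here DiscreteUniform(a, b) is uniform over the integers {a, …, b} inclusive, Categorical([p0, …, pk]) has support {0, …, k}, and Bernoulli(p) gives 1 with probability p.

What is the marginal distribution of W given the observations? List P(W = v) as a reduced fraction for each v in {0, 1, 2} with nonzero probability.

P(W=0) = 1/2, P(W=2) = 1/2

Enumerate traces; 4 have nonzero weight after conditioning:
  (Y=0, X=2, Z=1, W=0) weight 1/72
  (Y=0, X=2, Z=1, W=2) weight 1/72
  (Y=1, X=2, Z=1, W=0) weight 1/36
  (Y=1, X=2, Z=1, W=2) weight 1/36
Group by W:
  weight(W=0) = 1/24
  weight(W=2) = 1/24
Total weight = 1/24 + 1/24 = 1/12
P(W=0 | obs) = 1/24 / 1/12 = 1/2
P(W=2 | obs) = 1/24 / 1/12 = 1/2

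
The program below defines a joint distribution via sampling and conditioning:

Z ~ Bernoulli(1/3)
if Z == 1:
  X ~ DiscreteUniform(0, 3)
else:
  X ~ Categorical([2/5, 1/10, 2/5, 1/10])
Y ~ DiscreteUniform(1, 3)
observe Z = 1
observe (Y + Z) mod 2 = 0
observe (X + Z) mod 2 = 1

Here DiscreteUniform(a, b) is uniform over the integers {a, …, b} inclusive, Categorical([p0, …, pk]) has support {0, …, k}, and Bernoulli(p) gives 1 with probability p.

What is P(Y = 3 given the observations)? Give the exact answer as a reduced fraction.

P(Y = 3 | obs) = 1/2

Enumerate traces; 4 have nonzero weight after conditioning:
  (Z=1, X=0, Y=1) weight 1/36
  (Z=1, X=0, Y=3) weight 1/36
  (Z=1, X=2, Y=1) weight 1/36
  (Z=1, X=2, Y=3) weight 1/36
Group by Y:
  weight(Y=1) = 1/18
  weight(Y=3) = 1/18
Total weight = 1/18 + 1/18 = 1/9
P(Y=1 | obs) = 1/18 / 1/9 = 1/2
P(Y=3 | obs) = 1/18 / 1/9 = 1/2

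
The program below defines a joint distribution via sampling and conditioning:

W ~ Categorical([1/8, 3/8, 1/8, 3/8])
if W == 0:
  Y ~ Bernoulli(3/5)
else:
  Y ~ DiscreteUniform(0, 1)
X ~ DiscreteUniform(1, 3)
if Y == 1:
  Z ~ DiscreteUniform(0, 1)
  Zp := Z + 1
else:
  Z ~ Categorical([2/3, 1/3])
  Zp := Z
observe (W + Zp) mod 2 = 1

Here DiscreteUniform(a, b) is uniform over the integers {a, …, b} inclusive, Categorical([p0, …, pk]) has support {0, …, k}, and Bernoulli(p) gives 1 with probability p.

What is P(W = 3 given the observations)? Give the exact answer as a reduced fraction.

P(W = 3 | obs) = 35/87

Enumerate traces; 24 have nonzero weight after conditioning:
  (W=0, Y=0, X=1, Z=1) weight 1/180
  (W=0, Y=0, X=2, Z=1) weight 1/180
  (W=0, Y=0, X=3, Z=1) weight 1/180
  (W=0, Y=1, X=1, Z=0) weight 1/80
  (W=0, Y=1, X=2, Z=0) weight 1/80
  (W=0, Y=1, X=3, Z=0) weight 1/80
  (W=1, Y=0, X=1, Z=0) weight 1/24
  (W=1, Y=0, X=2, Z=0) weight 1/24
  (W=2, Y=0, X=1, Z=1) weight 1/144
  (W=3, Y=0, X=1, Z=0) weight 1/24
  … 14 more
Group by W:
  weight(W=0) = 13/240
  weight(W=1) = 7/32
  weight(W=2) = 5/96
  weight(W=3) = 7/32
Total weight = 13/240 + 7/32 + 5/96 + 7/32 = 87/160
P(W=0 | obs) = 13/240 / 87/160 = 26/261
P(W=1 | obs) = 7/32 / 87/160 = 35/87
P(W=2 | obs) = 5/96 / 87/160 = 25/261
P(W=3 | obs) = 7/32 / 87/160 = 35/87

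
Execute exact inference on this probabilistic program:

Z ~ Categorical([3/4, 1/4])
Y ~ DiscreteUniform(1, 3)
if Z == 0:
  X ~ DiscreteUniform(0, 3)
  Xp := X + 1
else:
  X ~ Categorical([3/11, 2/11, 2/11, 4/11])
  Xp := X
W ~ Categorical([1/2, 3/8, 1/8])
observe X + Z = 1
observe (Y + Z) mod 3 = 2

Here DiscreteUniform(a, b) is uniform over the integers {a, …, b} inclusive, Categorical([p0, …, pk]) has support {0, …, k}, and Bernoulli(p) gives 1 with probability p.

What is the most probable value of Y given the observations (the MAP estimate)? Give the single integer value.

Enumerate traces; 6 have nonzero weight after conditioning:
  (Z=0, Y=2, X=1, W=0) weight 1/32
  (Z=0, Y=2, X=1, W=1) weight 3/128
  (Z=0, Y=2, X=1, W=2) weight 1/128
  (Z=1, Y=1, X=0, W=0) weight 1/88
  (Z=1, Y=1, X=0, W=1) weight 3/352
  (Z=1, Y=1, X=0, W=2) weight 1/352
Group by Y:
  weight(Y=1) = 1/44
  weight(Y=2) = 1/16
Total weight = 1/44 + 1/16 = 15/176
P(Y=1 | obs) = 1/44 / 15/176 = 4/15
P(Y=2 | obs) = 1/16 / 15/176 = 11/15
argmax = 2

argmax_v P(Y = v | obs) = 2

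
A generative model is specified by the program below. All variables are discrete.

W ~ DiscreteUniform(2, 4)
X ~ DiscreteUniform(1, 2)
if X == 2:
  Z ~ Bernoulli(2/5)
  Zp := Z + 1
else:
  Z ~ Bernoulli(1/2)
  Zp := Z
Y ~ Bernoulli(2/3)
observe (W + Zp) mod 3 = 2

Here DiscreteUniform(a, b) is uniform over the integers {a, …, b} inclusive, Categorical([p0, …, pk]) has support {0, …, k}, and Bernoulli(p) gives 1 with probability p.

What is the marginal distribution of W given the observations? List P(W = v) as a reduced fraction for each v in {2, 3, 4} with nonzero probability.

Enumerate traces; 8 have nonzero weight after conditioning:
  (W=2, X=1, Z=0, Y=0) weight 1/36
  (W=2, X=1, Z=0, Y=1) weight 1/18
  (W=3, X=2, Z=1, Y=0) weight 1/45
  (W=3, X=2, Z=1, Y=1) weight 2/45
  (W=4, X=1, Z=1, Y=0) weight 1/36
  (W=4, X=1, Z=1, Y=1) weight 1/18
  (W=4, X=2, Z=0, Y=0) weight 1/30
  (W=4, X=2, Z=0, Y=1) weight 1/15
Group by W:
  weight(W=2) = 1/12
  weight(W=3) = 1/15
  weight(W=4) = 11/60
Total weight = 1/12 + 1/15 + 11/60 = 1/3
P(W=2 | obs) = 1/12 / 1/3 = 1/4
P(W=3 | obs) = 1/15 / 1/3 = 1/5
P(W=4 | obs) = 11/60 / 1/3 = 11/20

P(W=2) = 1/4, P(W=3) = 1/5, P(W=4) = 11/20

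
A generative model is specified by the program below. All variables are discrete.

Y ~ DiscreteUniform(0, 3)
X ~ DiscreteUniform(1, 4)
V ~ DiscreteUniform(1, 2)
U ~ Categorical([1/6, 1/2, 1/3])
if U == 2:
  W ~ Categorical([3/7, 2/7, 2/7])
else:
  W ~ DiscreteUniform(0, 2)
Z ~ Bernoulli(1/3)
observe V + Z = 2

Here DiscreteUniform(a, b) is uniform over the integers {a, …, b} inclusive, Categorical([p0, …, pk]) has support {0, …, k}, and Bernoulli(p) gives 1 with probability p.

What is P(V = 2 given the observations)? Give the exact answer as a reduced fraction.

P(V = 2 | obs) = 2/3

Enumerate traces; 288 have nonzero weight after conditioning:
  (Y=0, X=1, V=1, U=0, W=0, Z=1) weight 1/1728
  (Y=0, X=1, V=1, U=0, W=1, Z=1) weight 1/1728
  (Y=0, X=1, V=1, U=0, W=2, Z=1) weight 1/1728
  (Y=0, X=1, V=1, U=1, W=0, Z=1) weight 1/576
  (Y=0, X=1, V=1, U=1, W=1, Z=1) weight 1/576
  (Y=0, X=1, V=1, U=1, W=2, Z=1) weight 1/576
  (Y=0, X=1, V=1, U=2, W=0, Z=1) weight 1/672
  (Y=0, X=1, V=1, U=2, W=1, Z=1) weight 1/1008
  (Y=0, X=1, V=2, U=0, W=0, Z=0) weight 1/864
  … 279 more
Group by V:
  weight(V=1) = 1/6
  weight(V=2) = 1/3
Total weight = 1/6 + 1/3 = 1/2
P(V=1 | obs) = 1/6 / 1/2 = 1/3
P(V=2 | obs) = 1/3 / 1/2 = 2/3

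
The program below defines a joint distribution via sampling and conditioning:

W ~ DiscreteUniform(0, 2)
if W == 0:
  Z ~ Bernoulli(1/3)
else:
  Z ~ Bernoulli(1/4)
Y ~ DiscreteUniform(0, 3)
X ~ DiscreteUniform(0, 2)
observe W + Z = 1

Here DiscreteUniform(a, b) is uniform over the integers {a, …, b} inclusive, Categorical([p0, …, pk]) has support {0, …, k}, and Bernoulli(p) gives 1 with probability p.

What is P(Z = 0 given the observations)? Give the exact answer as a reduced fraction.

P(Z = 0 | obs) = 9/13

Enumerate traces; 24 have nonzero weight after conditioning:
  (W=0, Z=1, Y=0, X=0) weight 1/108
  (W=0, Z=1, Y=0, X=1) weight 1/108
  (W=0, Z=1, Y=0, X=2) weight 1/108
  (W=0, Z=1, Y=1, X=0) weight 1/108
  (W=0, Z=1, Y=1, X=1) weight 1/108
  (W=0, Z=1, Y=1, X=2) weight 1/108
  (W=0, Z=1, Y=2, X=0) weight 1/108
  (W=0, Z=1, Y=2, X=1) weight 1/108
  (W=1, Z=0, Y=0, X=0) weight 1/48
  … 15 more
Group by Z:
  weight(Z=0) = 1/4
  weight(Z=1) = 1/9
Total weight = 1/4 + 1/9 = 13/36
P(Z=0 | obs) = 1/4 / 13/36 = 9/13
P(Z=1 | obs) = 1/9 / 13/36 = 4/13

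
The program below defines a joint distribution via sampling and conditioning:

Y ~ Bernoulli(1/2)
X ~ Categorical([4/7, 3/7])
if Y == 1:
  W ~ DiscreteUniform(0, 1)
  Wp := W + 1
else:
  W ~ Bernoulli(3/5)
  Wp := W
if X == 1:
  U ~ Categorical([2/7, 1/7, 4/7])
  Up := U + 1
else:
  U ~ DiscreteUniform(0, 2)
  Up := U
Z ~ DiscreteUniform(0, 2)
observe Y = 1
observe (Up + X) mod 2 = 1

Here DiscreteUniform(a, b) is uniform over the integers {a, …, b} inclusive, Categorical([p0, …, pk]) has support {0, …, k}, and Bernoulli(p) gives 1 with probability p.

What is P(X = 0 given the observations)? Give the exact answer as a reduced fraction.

P(X = 0 | obs) = 28/37

Enumerate traces; 12 have nonzero weight after conditioning:
  (Y=1, X=0, W=0, U=1, Z=0) weight 1/63
  (Y=1, X=0, W=0, U=1, Z=1) weight 1/63
  (Y=1, X=0, W=0, U=1, Z=2) weight 1/63
  (Y=1, X=0, W=1, U=1, Z=0) weight 1/63
  (Y=1, X=0, W=1, U=1, Z=1) weight 1/63
  (Y=1, X=0, W=1, U=1, Z=2) weight 1/63
  (Y=1, X=1, W=0, U=1, Z=0) weight 1/196
  (Y=1, X=1, W=0, U=1, Z=1) weight 1/196
  … 4 more
Group by X:
  weight(X=0) = 2/21
  weight(X=1) = 3/98
Total weight = 2/21 + 3/98 = 37/294
P(X=0 | obs) = 2/21 / 37/294 = 28/37
P(X=1 | obs) = 3/98 / 37/294 = 9/37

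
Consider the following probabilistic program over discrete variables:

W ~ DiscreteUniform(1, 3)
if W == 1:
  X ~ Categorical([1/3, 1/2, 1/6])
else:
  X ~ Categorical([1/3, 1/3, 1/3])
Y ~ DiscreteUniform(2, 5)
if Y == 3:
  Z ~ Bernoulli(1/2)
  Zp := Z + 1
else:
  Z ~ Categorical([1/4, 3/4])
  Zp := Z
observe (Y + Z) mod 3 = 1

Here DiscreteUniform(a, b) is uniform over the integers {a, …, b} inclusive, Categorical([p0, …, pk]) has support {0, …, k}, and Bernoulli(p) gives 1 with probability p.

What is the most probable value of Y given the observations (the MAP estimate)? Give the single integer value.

argmax_v P(Y = v | obs) = 3

Enumerate traces; 18 have nonzero weight after conditioning:
  (W=1, X=0, Y=3, Z=1) weight 1/72
  (W=1, X=0, Y=4, Z=0) weight 1/144
  (W=1, X=1, Y=3, Z=1) weight 1/48
  (W=1, X=1, Y=4, Z=0) weight 1/96
  (W=1, X=2, Y=3, Z=1) weight 1/144
  (W=1, X=2, Y=4, Z=0) weight 1/288
  (W=2, X=0, Y=3, Z=1) weight 1/72
  (W=2, X=0, Y=4, Z=0) weight 1/144
  … 10 more
Group by Y:
  weight(Y=3) = 1/8
  weight(Y=4) = 1/16
Total weight = 1/8 + 1/16 = 3/16
P(Y=3 | obs) = 1/8 / 3/16 = 2/3
P(Y=4 | obs) = 1/16 / 3/16 = 1/3
argmax = 3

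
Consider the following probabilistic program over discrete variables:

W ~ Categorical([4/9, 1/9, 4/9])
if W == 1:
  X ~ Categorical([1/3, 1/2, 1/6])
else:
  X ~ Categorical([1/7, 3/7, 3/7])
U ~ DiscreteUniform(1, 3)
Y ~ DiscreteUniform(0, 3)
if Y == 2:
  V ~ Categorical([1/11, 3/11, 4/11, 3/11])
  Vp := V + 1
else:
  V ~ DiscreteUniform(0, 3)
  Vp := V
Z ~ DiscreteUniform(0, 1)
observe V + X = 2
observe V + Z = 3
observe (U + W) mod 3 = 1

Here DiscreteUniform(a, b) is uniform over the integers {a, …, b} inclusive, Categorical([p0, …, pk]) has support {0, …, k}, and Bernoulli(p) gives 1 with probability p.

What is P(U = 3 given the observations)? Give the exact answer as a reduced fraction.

Enumerate traces; 12 have nonzero weight after conditioning:
  (W=0, X=0, U=1, Y=0, V=2, Z=1) weight 1/1512
  (W=0, X=0, U=1, Y=1, V=2, Z=1) weight 1/1512
  (W=0, X=0, U=1, Y=2, V=2, Z=1) weight 2/2079
  (W=0, X=0, U=1, Y=3, V=2, Z=1) weight 1/1512
  (W=1, X=0, U=3, Y=0, V=2, Z=1) weight 1/2592
  (W=1, X=0, U=3, Y=1, V=2, Z=1) weight 1/2592
  (W=1, X=0, U=3, Y=2, V=2, Z=1) weight 1/1782
  (W=1, X=0, U=3, Y=3, V=2, Z=1) weight 1/2592
  (W=2, X=0, U=2, Y=0, V=2, Z=1) weight 1/1512
  … 3 more
Group by U:
  weight(U=1) = 7/2376
  weight(U=2) = 7/2376
  weight(U=3) = 49/28512
Total weight = 7/2376 + 7/2376 + 49/28512 = 217/28512
P(U=1 | obs) = 7/2376 / 217/28512 = 12/31
P(U=2 | obs) = 7/2376 / 217/28512 = 12/31
P(U=3 | obs) = 49/28512 / 217/28512 = 7/31

P(U = 3 | obs) = 7/31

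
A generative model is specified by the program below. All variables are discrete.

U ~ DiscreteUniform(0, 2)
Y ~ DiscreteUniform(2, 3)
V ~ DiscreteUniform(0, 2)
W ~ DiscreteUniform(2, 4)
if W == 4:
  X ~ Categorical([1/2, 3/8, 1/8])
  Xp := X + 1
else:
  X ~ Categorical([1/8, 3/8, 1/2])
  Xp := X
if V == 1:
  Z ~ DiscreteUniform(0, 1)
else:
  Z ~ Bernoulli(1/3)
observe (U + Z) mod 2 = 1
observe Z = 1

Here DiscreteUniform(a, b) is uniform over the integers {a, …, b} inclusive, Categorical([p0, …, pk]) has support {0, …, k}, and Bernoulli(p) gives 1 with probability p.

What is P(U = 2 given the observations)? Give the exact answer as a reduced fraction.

Enumerate traces; 108 have nonzero weight after conditioning:
  (U=0, Y=2, V=0, W=2, X=0, Z=1) weight 1/1296
  (U=0, Y=2, V=0, W=2, X=1, Z=1) weight 1/432
  (U=0, Y=2, V=0, W=2, X=2, Z=1) weight 1/324
  (U=0, Y=2, V=0, W=3, X=0, Z=1) weight 1/1296
  (U=0, Y=2, V=0, W=3, X=1, Z=1) weight 1/432
  (U=0, Y=2, V=0, W=3, X=2, Z=1) weight 1/324
  (U=0, Y=2, V=0, W=4, X=0, Z=1) weight 1/324
  (U=0, Y=2, V=0, W=4, X=1, Z=1) weight 1/432
  (U=2, Y=2, V=0, W=2, X=0, Z=1) weight 1/1296
  … 99 more
Group by U:
  weight(U=0) = 7/54
  weight(U=2) = 7/54
Total weight = 7/54 + 7/54 = 7/27
P(U=0 | obs) = 7/54 / 7/27 = 1/2
P(U=2 | obs) = 7/54 / 7/27 = 1/2

P(U = 2 | obs) = 1/2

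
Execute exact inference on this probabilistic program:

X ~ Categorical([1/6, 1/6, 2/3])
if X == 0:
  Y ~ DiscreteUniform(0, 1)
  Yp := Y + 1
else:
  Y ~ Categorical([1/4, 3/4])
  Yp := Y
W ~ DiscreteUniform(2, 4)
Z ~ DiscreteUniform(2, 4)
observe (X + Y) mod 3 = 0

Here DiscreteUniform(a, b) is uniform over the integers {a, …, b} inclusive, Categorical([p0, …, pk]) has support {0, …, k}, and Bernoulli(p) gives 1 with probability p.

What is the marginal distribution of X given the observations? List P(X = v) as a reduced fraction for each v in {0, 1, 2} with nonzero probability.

P(X=0) = 1/7, P(X=2) = 6/7

Enumerate traces; 18 have nonzero weight after conditioning:
  (X=0, Y=0, W=2, Z=2) weight 1/108
  (X=0, Y=0, W=2, Z=3) weight 1/108
  (X=0, Y=0, W=2, Z=4) weight 1/108
  (X=0, Y=0, W=3, Z=2) weight 1/108
  (X=0, Y=0, W=3, Z=3) weight 1/108
  (X=0, Y=0, W=3, Z=4) weight 1/108
  (X=0, Y=0, W=4, Z=2) weight 1/108
  (X=0, Y=0, W=4, Z=3) weight 1/108
  (X=2, Y=1, W=2, Z=2) weight 1/18
  … 9 more
Group by X:
  weight(X=0) = 1/12
  weight(X=2) = 1/2
Total weight = 1/12 + 1/2 = 7/12
P(X=0 | obs) = 1/12 / 7/12 = 1/7
P(X=2 | obs) = 1/2 / 7/12 = 6/7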